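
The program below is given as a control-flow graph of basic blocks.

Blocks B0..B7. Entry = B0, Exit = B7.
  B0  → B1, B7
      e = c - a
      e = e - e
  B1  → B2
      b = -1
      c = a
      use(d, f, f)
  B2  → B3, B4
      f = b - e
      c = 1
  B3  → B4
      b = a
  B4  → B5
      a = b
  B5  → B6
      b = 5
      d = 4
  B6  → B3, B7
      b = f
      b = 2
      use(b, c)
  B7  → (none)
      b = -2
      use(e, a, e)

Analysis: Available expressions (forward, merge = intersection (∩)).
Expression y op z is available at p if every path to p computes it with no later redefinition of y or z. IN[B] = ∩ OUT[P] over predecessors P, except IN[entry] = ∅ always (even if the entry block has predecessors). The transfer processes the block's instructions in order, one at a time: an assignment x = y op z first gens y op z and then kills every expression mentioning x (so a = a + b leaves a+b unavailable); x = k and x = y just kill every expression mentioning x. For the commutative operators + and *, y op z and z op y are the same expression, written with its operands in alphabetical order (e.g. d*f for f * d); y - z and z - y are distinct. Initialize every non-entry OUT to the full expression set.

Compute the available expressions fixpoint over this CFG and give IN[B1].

Answer: {c-a}

Working:
Fixpoint table:
  B0:  IN={}  OUT={c-a}
  B1:  IN={c-a}  OUT={}
  B2:  IN={}  OUT={b-e}
  B3:  IN={}  OUT={}
  B4:  IN={}  OUT={}
  B5:  IN={}  OUT={}
  B6:  IN={}  OUT={}
  B7:  IN={}  OUT={}

Merge at B1: IN[B1] = OUT[B0] = {c-a}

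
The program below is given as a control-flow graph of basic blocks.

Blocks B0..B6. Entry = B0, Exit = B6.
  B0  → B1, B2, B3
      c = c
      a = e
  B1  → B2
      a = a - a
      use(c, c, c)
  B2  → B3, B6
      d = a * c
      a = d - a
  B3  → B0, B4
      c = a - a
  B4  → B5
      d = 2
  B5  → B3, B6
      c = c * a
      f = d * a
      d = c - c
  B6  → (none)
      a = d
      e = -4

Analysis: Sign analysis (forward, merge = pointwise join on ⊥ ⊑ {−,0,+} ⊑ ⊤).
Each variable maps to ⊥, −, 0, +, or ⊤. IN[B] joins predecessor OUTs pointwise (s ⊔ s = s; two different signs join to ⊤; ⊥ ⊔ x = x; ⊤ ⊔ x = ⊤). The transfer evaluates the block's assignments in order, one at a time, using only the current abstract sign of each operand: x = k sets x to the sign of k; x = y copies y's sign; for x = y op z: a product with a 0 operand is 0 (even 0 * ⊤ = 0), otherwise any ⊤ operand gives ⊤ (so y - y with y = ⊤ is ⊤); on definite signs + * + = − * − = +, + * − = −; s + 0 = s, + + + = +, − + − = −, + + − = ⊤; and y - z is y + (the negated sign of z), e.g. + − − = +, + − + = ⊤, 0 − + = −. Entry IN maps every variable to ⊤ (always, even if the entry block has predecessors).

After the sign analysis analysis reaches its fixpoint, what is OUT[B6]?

Answer: {a: ⊤, b: ⊤, c: ⊤, d: ⊤, e: -, f: ⊤}

Derivation:
Fixpoint table:
  B0:   IN=(all ⊤)   OUT=(all ⊤)
  B1:   IN=(all ⊤)   OUT=(all ⊤)
  B2:   IN=(all ⊤)   OUT=(all ⊤)
  B3:   IN=(all ⊤)   OUT=(all ⊤)
  B4:   IN=(all ⊤)   OUT={d:+; rest ⊤}
  B5:   IN={d:+; rest ⊤}   OUT=(all ⊤)
  B6:   IN=(all ⊤)   OUT={e:-; rest ⊤}

Merge at B6: IN[B6] = OUT[B2] ⊔ OUT[B5] = {a: ⊤, b: ⊤, c: ⊤, d: ⊤, e: ⊤, f: ⊤}
Applying B6's transfer function to that IN value gives OUT[B6] (row B6 above).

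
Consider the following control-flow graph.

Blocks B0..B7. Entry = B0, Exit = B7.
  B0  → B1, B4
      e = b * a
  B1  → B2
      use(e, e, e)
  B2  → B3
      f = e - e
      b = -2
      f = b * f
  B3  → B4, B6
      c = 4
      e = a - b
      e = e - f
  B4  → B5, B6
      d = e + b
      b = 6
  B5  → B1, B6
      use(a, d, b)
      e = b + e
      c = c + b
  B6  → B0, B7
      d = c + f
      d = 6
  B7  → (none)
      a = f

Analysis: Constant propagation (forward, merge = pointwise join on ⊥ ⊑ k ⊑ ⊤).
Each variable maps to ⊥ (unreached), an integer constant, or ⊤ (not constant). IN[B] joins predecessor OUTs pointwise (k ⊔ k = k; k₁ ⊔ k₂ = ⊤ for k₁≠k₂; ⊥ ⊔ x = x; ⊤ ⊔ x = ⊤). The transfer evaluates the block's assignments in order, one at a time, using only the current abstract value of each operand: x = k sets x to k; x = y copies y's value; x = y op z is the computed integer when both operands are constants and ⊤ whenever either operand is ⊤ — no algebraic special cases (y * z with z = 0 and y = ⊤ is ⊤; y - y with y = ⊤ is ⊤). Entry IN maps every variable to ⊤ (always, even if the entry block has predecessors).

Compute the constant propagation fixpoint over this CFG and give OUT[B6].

Fixpoint table:
  B0: | IN=(all ⊤) | OUT=(all ⊤)
  B1: | IN=(all ⊤) | OUT=(all ⊤)
  B2: | IN=(all ⊤) | OUT={b:-2; rest ⊤}
  B3: | IN={b:-2; rest ⊤} | OUT={b:-2, c:4; rest ⊤}
  B4: | IN=(all ⊤) | OUT={b:6; rest ⊤}
  B5: | IN={b:6; rest ⊤} | OUT={b:6; rest ⊤}
  B6: | IN=(all ⊤) | OUT={d:6; rest ⊤}
  B7: | IN={d:6; rest ⊤} | OUT={d:6; rest ⊤}

Merge at B6: IN[B6] = OUT[B3] ⊔ OUT[B4] ⊔ OUT[B5] = {a: ⊤, b: ⊤, c: ⊤, d: ⊤, e: ⊤, f: ⊤}
Applying B6's transfer function to that IN value gives OUT[B6] (row B6 above).

Answer: {a: ⊤, b: ⊤, c: ⊤, d: 6, e: ⊤, f: ⊤}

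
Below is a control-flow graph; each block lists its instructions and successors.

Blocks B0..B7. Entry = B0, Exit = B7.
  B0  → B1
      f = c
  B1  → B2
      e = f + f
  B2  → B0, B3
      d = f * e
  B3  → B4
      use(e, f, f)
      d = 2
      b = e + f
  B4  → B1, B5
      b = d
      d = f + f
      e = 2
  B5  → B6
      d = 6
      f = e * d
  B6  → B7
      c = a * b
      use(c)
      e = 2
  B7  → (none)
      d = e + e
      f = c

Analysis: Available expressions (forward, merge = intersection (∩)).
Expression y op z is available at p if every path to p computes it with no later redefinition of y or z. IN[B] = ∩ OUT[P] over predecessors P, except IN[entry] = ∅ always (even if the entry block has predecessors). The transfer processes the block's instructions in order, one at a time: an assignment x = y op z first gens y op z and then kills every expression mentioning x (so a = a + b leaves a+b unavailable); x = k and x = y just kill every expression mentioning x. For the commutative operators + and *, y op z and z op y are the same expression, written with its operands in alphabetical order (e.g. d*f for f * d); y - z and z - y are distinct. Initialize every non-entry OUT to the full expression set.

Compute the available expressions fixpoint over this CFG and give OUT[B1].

Answer: {f+f}

Derivation:
Converged values:
  B0:   IN={}   OUT={}
  B1:   IN={}   OUT={f+f}
  B2:   IN={f+f}   OUT={e*f, f+f}
  B3:   IN={e*f, f+f}   OUT={e*f, e+f, f+f}
  B4:   IN={e*f, e+f, f+f}   OUT={f+f}
  B5:   IN={f+f}   OUT={d*e}
  B6:   IN={d*e}   OUT={a*b}
  B7:   IN={a*b}   OUT={a*b, e+e}

Merge at B1: IN[B1] = OUT[B0] ∩ OUT[B4] = {}
Applying B1's transfer function to that IN value gives OUT[B1] (row B1 above).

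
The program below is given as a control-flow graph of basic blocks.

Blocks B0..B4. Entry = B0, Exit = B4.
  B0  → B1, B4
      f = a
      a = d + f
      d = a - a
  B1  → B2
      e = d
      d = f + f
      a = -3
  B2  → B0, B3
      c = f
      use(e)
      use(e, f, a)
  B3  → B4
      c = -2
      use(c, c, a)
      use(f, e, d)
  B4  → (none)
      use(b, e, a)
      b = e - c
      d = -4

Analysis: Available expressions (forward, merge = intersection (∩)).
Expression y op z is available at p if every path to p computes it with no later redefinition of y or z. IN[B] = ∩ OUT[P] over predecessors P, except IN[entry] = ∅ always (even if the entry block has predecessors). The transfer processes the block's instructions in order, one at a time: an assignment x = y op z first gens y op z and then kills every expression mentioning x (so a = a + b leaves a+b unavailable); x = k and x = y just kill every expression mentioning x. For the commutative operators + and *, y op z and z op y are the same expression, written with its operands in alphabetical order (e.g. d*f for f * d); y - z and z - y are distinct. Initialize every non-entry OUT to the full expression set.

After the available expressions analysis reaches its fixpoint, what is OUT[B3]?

Fixpoint table:
  B0:   IN={}   OUT={a-a}
  B1:   IN={a-a}   OUT={f+f}
  B2:   IN={f+f}   OUT={f+f}
  B3:   IN={f+f}   OUT={f+f}
  B4:   IN={}   OUT={e-c}

Merge at B3: IN[B3] = OUT[B2] = {f+f}
Applying B3's transfer function to that IN value gives OUT[B3] (row B3 above).

Answer: {f+f}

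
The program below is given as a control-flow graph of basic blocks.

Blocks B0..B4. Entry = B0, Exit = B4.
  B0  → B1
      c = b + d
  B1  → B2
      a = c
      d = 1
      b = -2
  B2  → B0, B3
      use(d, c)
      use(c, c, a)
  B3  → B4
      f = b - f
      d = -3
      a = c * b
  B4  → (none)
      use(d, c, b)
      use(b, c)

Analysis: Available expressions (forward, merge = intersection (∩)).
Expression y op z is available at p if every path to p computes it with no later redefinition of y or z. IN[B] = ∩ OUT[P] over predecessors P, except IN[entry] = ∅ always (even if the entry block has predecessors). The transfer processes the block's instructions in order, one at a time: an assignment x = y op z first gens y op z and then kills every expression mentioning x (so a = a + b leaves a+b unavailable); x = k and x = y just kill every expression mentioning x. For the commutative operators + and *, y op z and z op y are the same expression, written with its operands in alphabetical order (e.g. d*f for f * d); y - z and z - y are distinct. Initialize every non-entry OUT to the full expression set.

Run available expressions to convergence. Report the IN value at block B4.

Per-block solution:
  B0:   IN={}   OUT={b+d}
  B1:   IN={b+d}   OUT={}
  B2:   IN={}   OUT={}
  B3:   IN={}   OUT={b*c}
  B4:   IN={b*c}   OUT={b*c}

Merge at B4: IN[B4] = OUT[B3] = {b*c}

Answer: {b*c}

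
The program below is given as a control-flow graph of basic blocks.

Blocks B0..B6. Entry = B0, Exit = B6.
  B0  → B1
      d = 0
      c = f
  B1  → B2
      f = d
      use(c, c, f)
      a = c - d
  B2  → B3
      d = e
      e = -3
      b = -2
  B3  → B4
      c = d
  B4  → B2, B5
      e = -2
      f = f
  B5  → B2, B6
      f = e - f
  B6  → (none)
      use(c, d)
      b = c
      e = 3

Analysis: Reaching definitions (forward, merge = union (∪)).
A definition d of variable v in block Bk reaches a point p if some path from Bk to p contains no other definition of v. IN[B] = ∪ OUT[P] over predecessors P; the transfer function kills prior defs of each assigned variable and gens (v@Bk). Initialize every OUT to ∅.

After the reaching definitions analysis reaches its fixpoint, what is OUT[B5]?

Fixpoint table:
  B0: | IN={} | OUT={c@B0, d@B0}
  B1: | IN={c@B0, d@B0} | OUT={a@B1, c@B0, d@B0, f@B1}
  B2: | IN={a@B1, b@B2, c@B0, c@B3, d@B0, d@B2, e@B4, f@B1, f@B4, f@B5} | OUT={a@B1, b@B2, c@B0, c@B3, d@B2, e@B2, f@B1, f@B4, f@B5}
  B3: | IN={a@B1, b@B2, c@B0, c@B3, d@B2, e@B2, f@B1, f@B4, f@B5} | OUT={a@B1, b@B2, c@B3, d@B2, e@B2, f@B1, f@B4, f@B5}
  B4: | IN={a@B1, b@B2, c@B3, d@B2, e@B2, f@B1, f@B4, f@B5} | OUT={a@B1, b@B2, c@B3, d@B2, e@B4, f@B4}
  B5: | IN={a@B1, b@B2, c@B3, d@B2, e@B4, f@B4} | OUT={a@B1, b@B2, c@B3, d@B2, e@B4, f@B5}
  B6: | IN={a@B1, b@B2, c@B3, d@B2, e@B4, f@B5} | OUT={a@B1, b@B6, c@B3, d@B2, e@B6, f@B5}

Merge at B5: IN[B5] = OUT[B4] = {a@B1, b@B2, c@B3, d@B2, e@B4, f@B4}
Applying B5's transfer function to that IN value gives OUT[B5] (row B5 above).

Answer: {a@B1, b@B2, c@B3, d@B2, e@B4, f@B5}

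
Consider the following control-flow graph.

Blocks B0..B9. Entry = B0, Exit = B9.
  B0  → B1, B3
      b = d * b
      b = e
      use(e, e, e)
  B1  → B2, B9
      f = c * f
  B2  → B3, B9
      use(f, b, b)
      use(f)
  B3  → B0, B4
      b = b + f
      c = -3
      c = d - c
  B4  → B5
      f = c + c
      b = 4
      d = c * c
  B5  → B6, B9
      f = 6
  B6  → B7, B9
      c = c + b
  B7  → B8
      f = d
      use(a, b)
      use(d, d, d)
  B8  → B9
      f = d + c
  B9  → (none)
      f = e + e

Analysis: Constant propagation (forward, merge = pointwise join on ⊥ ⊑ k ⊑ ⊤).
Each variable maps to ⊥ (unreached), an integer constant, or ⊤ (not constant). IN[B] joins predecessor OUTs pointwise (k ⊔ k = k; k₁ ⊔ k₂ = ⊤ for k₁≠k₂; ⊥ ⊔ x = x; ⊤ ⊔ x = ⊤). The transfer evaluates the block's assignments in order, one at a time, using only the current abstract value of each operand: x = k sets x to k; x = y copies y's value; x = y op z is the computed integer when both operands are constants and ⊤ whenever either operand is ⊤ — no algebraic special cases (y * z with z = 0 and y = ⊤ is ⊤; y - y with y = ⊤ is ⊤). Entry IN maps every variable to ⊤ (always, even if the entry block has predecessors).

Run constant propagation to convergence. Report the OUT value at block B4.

Answer: {a: ⊤, b: 4, c: ⊤, d: ⊤, e: ⊤, f: ⊤}

Derivation:
Per-block solution:
  B0:  IN=(all ⊤)  OUT=(all ⊤)
  B1:  IN=(all ⊤)  OUT=(all ⊤)
  B2:  IN=(all ⊤)  OUT=(all ⊤)
  B3:  IN=(all ⊤)  OUT=(all ⊤)
  B4:  IN=(all ⊤)  OUT={b:4; rest ⊤}
  B5:  IN={b:4; rest ⊤}  OUT={b:4, f:6; rest ⊤}
  B6:  IN={b:4, f:6; rest ⊤}  OUT={b:4, f:6; rest ⊤}
  B7:  IN={b:4, f:6; rest ⊤}  OUT={b:4; rest ⊤}
  B8:  IN={b:4; rest ⊤}  OUT={b:4; rest ⊤}
  B9:  IN=(all ⊤)  OUT=(all ⊤)

Merge at B4: IN[B4] = OUT[B3] = {a: ⊤, b: ⊤, c: ⊤, d: ⊤, e: ⊤, f: ⊤}
Applying B4's transfer function to that IN value gives OUT[B4] (row B4 above).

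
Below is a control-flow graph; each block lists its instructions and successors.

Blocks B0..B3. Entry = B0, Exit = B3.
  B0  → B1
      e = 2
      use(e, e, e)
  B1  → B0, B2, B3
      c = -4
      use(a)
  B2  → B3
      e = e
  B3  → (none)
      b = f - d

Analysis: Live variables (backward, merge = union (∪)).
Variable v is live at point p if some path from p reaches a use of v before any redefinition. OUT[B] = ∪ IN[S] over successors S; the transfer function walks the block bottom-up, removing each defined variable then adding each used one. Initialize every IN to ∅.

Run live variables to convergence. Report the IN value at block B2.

Answer: {d, e, f}

Trace:
Converged values:
  B0:  IN={a, d, f}  OUT={a, d, e, f}
  B1:  IN={a, d, e, f}  OUT={a, d, e, f}
  B2:  IN={d, e, f}  OUT={d, f}
  B3:  IN={d, f}  OUT={}

Merge at B2: OUT[B2] = IN[B3] = {d, f}
Applying B2's transfer function to that OUT value gives IN[B2] (row B2 above).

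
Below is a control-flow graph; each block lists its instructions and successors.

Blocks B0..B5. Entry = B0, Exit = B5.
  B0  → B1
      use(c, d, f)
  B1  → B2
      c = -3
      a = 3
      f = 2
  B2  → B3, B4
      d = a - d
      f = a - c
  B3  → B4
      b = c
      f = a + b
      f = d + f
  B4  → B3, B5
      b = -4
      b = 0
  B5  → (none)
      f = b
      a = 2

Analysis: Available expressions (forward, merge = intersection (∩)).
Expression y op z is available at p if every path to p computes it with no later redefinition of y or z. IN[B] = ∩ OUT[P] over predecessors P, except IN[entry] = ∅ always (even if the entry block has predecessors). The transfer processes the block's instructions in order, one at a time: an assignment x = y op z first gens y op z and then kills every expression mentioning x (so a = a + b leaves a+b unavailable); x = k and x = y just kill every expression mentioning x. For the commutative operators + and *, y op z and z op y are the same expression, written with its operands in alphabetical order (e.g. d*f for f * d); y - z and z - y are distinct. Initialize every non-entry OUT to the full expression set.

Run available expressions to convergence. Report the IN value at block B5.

Answer: {a-c}

Trace:
Per-block solution:
  B0: | IN={} | OUT={}
  B1: | IN={} | OUT={}
  B2: | IN={} | OUT={a-c}
  B3: | IN={a-c} | OUT={a+b, a-c}
  B4: | IN={a-c} | OUT={a-c}
  B5: | IN={a-c} | OUT={}

Merge at B5: IN[B5] = OUT[B4] = {a-c}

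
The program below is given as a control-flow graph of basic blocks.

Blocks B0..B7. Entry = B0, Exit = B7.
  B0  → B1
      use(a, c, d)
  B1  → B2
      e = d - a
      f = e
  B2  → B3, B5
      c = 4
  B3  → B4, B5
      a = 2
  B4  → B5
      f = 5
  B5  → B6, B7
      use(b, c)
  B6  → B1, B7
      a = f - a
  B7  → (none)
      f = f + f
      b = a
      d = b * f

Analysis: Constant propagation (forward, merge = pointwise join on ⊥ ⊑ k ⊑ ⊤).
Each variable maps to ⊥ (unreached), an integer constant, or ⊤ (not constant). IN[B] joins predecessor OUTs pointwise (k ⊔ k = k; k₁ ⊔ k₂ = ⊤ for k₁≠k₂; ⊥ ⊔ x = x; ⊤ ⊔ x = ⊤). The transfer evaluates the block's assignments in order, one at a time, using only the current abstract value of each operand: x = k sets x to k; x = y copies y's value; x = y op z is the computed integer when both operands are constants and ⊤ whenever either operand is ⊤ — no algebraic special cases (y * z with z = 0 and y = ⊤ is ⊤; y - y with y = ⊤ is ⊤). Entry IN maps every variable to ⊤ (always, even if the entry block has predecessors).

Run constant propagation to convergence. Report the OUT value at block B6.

Per-block solution:
  B0: | IN=(all ⊤) | OUT=(all ⊤)
  B1: | IN=(all ⊤) | OUT=(all ⊤)
  B2: | IN=(all ⊤) | OUT={c:4; rest ⊤}
  B3: | IN={c:4; rest ⊤} | OUT={a:2, c:4; rest ⊤}
  B4: | IN={a:2, c:4; rest ⊤} | OUT={a:2, c:4, f:5; rest ⊤}
  B5: | IN={c:4; rest ⊤} | OUT={c:4; rest ⊤}
  B6: | IN={c:4; rest ⊤} | OUT={c:4; rest ⊤}
  B7: | IN={c:4; rest ⊤} | OUT={c:4; rest ⊤}

Merge at B6: IN[B6] = OUT[B5] = {a: ⊤, b: ⊤, c: 4, d: ⊤, e: ⊤, f: ⊤}
Applying B6's transfer function to that IN value gives OUT[B6] (row B6 above).

Answer: {a: ⊤, b: ⊤, c: 4, d: ⊤, e: ⊤, f: ⊤}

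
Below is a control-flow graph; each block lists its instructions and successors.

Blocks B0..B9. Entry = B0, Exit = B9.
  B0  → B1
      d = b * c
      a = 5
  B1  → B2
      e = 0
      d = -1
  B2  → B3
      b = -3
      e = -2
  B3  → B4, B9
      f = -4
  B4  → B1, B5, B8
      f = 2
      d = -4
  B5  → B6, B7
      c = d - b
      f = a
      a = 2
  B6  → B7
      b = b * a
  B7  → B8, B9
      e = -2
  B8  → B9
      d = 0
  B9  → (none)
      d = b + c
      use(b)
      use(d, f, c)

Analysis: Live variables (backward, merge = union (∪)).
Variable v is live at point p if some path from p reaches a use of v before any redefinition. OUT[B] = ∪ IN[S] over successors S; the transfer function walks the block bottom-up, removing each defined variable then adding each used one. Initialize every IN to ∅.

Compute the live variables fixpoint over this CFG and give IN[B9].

Fixpoint table:
  B0:   IN={b, c}   OUT={a, c}
  B1:   IN={a, c}   OUT={a, c}
  B2:   IN={a, c}   OUT={a, b, c}
  B3:   IN={a, b, c}   OUT={a, b, c, f}
  B4:   IN={a, b, c}   OUT={a, b, c, d, f}
  B5:   IN={a, b, d}   OUT={a, b, c, f}
  B6:   IN={a, b, c, f}   OUT={b, c, f}
  B7:   IN={b, c, f}   OUT={b, c, f}
  B8:   IN={b, c, f}   OUT={b, c, f}
  B9:   IN={b, c, f}   OUT={}

B9 is the boundary node: OUT[B9] = {}
Applying B9's transfer function to that OUT value gives IN[B9] (row B9 above).

Answer: {b, c, f}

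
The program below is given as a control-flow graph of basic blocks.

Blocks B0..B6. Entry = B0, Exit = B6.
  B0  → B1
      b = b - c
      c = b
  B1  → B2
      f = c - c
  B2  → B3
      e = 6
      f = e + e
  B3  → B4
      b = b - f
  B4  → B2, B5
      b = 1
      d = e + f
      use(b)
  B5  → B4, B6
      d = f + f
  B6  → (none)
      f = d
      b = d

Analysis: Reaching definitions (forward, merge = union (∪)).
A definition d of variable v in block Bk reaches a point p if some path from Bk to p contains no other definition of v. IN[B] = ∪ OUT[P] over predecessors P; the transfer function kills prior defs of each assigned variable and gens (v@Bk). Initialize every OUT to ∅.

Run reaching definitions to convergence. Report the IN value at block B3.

Answer: {b@B0, b@B4, c@B0, d@B4, e@B2, f@B2}

Trace:
Per-block solution:
  B0: | IN={} | OUT={b@B0, c@B0}
  B1: | IN={b@B0, c@B0} | OUT={b@B0, c@B0, f@B1}
  B2: | IN={b@B0, b@B4, c@B0, d@B4, e@B2, f@B1, f@B2} | OUT={b@B0, b@B4, c@B0, d@B4, e@B2, f@B2}
  B3: | IN={b@B0, b@B4, c@B0, d@B4, e@B2, f@B2} | OUT={b@B3, c@B0, d@B4, e@B2, f@B2}
  B4: | IN={b@B3, b@B4, c@B0, d@B4, d@B5, e@B2, f@B2} | OUT={b@B4, c@B0, d@B4, e@B2, f@B2}
  B5: | IN={b@B4, c@B0, d@B4, e@B2, f@B2} | OUT={b@B4, c@B0, d@B5, e@B2, f@B2}
  B6: | IN={b@B4, c@B0, d@B5, e@B2, f@B2} | OUT={b@B6, c@B0, d@B5, e@B2, f@B6}

Merge at B3: IN[B3] = OUT[B2] = {b@B0, b@B4, c@B0, d@B4, e@B2, f@B2}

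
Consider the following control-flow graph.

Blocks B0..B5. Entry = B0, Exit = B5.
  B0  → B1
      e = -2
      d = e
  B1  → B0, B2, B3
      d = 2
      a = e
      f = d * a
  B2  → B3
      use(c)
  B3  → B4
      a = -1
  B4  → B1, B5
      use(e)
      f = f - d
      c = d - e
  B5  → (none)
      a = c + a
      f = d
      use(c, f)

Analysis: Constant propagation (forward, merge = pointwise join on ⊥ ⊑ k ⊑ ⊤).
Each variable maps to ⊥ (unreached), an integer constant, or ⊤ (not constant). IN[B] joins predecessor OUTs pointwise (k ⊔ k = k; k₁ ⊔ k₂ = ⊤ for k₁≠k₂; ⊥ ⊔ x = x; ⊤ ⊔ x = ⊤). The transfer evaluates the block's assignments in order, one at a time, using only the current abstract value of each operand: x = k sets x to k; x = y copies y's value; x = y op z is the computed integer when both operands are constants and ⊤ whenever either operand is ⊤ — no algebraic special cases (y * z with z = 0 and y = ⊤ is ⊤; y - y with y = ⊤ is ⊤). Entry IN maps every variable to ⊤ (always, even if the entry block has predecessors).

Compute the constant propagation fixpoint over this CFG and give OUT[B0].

Fixpoint table:
  B0:  IN=(all ⊤)  OUT={d:-2, e:-2; rest ⊤}
  B1:  IN={e:-2; rest ⊤}  OUT={a:-2, d:2, e:-2, f:-4; rest ⊤}
  B2:  IN={a:-2, d:2, e:-2, f:-4; rest ⊤}  OUT={a:-2, d:2, e:-2, f:-4; rest ⊤}
  B3:  IN={a:-2, d:2, e:-2, f:-4; rest ⊤}  OUT={a:-1, d:2, e:-2, f:-4; rest ⊤}
  B4:  IN={a:-1, d:2, e:-2, f:-4; rest ⊤}  OUT={a:-1, c:4, d:2, e:-2, f:-6; rest ⊤}
  B5:  IN={a:-1, c:4, d:2, e:-2, f:-6; rest ⊤}  OUT={a:3, c:4, d:2, e:-2, f:2; rest ⊤}

Merge at B0 (entry node, so the boundary value (all ⊤) is joined with the incoming edge(s)): IN[B0] = (all ⊤) ⊔ OUT[B1] = {a: ⊤, b: ⊤, c: ⊤, d: ⊤, e: ⊤, f: ⊤}
Applying B0's transfer function to that IN value gives OUT[B0] (row B0 above).

Answer: {a: ⊤, b: ⊤, c: ⊤, d: -2, e: -2, f: ⊤}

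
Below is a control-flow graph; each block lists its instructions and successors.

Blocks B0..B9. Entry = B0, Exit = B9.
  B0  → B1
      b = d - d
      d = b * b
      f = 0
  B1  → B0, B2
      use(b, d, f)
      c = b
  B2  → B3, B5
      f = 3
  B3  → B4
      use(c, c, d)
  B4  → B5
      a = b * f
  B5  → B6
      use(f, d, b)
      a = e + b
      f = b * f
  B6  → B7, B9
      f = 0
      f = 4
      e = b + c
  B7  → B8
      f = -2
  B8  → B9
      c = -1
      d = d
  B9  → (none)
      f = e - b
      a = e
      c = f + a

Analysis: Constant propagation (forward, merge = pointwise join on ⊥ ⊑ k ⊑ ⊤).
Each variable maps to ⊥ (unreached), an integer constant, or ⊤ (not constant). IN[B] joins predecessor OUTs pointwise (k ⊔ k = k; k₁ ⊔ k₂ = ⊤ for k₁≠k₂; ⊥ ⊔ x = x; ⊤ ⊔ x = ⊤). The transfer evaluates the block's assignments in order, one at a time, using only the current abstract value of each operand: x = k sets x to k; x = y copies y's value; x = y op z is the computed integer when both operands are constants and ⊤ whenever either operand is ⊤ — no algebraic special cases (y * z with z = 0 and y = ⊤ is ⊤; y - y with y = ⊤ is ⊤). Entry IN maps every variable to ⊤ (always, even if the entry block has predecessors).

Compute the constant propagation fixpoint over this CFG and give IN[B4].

Answer: {a: ⊤, b: ⊤, c: ⊤, d: ⊤, e: ⊤, f: 3}

Trace:
Converged values:
  B0: | IN=(all ⊤) | OUT={f:0; rest ⊤}
  B1: | IN={f:0; rest ⊤} | OUT={f:0; rest ⊤}
  B2: | IN={f:0; rest ⊤} | OUT={f:3; rest ⊤}
  B3: | IN={f:3; rest ⊤} | OUT={f:3; rest ⊤}
  B4: | IN={f:3; rest ⊤} | OUT={f:3; rest ⊤}
  B5: | IN={f:3; rest ⊤} | OUT=(all ⊤)
  B6: | IN=(all ⊤) | OUT={f:4; rest ⊤}
  B7: | IN={f:4; rest ⊤} | OUT={f:-2; rest ⊤}
  B8: | IN={f:-2; rest ⊤} | OUT={c:-1, f:-2; rest ⊤}
  B9: | IN=(all ⊤) | OUT=(all ⊤)

Merge at B4: IN[B4] = OUT[B3] = {a: ⊤, b: ⊤, c: ⊤, d: ⊤, e: ⊤, f: 3}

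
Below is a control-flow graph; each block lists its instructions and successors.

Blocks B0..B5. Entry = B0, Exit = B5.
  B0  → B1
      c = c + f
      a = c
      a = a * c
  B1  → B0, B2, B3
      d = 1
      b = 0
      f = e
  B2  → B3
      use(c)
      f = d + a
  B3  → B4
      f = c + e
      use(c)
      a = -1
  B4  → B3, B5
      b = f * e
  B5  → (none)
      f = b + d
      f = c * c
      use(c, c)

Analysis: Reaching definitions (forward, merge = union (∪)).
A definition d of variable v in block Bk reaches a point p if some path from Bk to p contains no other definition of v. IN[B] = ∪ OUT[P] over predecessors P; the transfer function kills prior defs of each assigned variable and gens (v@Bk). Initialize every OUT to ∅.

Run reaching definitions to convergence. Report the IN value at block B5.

Answer: {a@B3, b@B4, c@B0, d@B1, f@B3}

Working:
Fixpoint table:
  B0:   IN={a@B0, b@B1, c@B0, d@B1, f@B1}   OUT={a@B0, b@B1, c@B0, d@B1, f@B1}
  B1:   IN={a@B0, b@B1, c@B0, d@B1, f@B1}   OUT={a@B0, b@B1, c@B0, d@B1, f@B1}
  B2:   IN={a@B0, b@B1, c@B0, d@B1, f@B1}   OUT={a@B0, b@B1, c@B0, d@B1, f@B2}
  B3:   IN={a@B0, a@B3, b@B1, b@B4, c@B0, d@B1, f@B1, f@B2, f@B3}   OUT={a@B3, b@B1, b@B4, c@B0, d@B1, f@B3}
  B4:   IN={a@B3, b@B1, b@B4, c@B0, d@B1, f@B3}   OUT={a@B3, b@B4, c@B0, d@B1, f@B3}
  B5:   IN={a@B3, b@B4, c@B0, d@B1, f@B3}   OUT={a@B3, b@B4, c@B0, d@B1, f@B5}

Merge at B5: IN[B5] = OUT[B4] = {a@B3, b@B4, c@B0, d@B1, f@B3}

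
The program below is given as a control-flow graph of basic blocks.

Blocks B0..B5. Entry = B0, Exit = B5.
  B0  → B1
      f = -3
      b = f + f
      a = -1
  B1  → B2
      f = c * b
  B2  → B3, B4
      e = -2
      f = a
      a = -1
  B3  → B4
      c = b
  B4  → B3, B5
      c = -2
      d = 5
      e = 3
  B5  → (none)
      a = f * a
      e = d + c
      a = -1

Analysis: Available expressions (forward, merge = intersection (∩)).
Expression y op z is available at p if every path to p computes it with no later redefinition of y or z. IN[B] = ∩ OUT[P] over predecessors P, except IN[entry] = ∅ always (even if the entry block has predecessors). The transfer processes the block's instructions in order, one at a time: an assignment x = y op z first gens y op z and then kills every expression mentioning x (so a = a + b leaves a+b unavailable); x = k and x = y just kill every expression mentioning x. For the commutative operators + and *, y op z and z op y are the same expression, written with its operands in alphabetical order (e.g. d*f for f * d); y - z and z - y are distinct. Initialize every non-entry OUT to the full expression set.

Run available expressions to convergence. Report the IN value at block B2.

Answer: {b*c}

Trace:
Fixpoint table:
  B0: | IN={} | OUT={f+f}
  B1: | IN={f+f} | OUT={b*c}
  B2: | IN={b*c} | OUT={b*c}
  B3: | IN={} | OUT={}
  B4: | IN={} | OUT={}
  B5: | IN={} | OUT={c+d}

Merge at B2: IN[B2] = OUT[B1] = {b*c}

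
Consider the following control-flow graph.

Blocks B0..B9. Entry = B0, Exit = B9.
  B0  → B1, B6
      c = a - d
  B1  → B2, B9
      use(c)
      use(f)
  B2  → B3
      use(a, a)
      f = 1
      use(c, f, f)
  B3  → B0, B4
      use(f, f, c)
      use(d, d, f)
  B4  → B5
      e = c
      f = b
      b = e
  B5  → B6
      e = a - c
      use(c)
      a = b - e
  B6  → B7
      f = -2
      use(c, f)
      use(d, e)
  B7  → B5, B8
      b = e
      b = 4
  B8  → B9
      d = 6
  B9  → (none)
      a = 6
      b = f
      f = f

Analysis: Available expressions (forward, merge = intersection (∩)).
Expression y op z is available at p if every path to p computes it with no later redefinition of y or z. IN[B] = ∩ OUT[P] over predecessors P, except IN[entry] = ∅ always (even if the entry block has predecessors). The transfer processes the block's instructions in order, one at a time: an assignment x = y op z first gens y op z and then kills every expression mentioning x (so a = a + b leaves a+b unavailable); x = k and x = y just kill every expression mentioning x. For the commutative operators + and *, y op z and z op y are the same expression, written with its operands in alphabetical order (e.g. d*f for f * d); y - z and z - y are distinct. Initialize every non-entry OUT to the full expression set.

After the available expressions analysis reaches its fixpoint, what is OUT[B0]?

Answer: {a-d}

Trace:
Fixpoint table:
  B0:   IN={}   OUT={a-d}
  B1:   IN={a-d}   OUT={a-d}
  B2:   IN={a-d}   OUT={a-d}
  B3:   IN={a-d}   OUT={a-d}
  B4:   IN={a-d}   OUT={a-d}
  B5:   IN={}   OUT={b-e}
  B6:   IN={}   OUT={}
  B7:   IN={}   OUT={}
  B8:   IN={}   OUT={}
  B9:   IN={}   OUT={}

Merge at B0 (entry node, so the boundary value {} is joined with the incoming edge(s)): IN[B0] = {} ∩ OUT[B3] = {}
Applying B0's transfer function to that IN value gives OUT[B0] (row B0 above).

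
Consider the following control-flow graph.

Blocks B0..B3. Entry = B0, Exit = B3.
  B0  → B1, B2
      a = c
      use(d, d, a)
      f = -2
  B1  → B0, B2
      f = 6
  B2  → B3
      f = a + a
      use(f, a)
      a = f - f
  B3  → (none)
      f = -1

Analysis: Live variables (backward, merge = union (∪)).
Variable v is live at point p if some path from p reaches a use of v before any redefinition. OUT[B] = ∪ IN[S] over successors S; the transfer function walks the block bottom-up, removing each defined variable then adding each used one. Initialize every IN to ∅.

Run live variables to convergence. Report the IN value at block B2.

Converged values:
  B0:  IN={c, d}  OUT={a, c, d}
  B1:  IN={a, c, d}  OUT={a, c, d}
  B2:  IN={a}  OUT={}
  B3:  IN={}  OUT={}

Merge at B2: OUT[B2] = IN[B3] = {}
Applying B2's transfer function to that OUT value gives IN[B2] (row B2 above).

Answer: {a}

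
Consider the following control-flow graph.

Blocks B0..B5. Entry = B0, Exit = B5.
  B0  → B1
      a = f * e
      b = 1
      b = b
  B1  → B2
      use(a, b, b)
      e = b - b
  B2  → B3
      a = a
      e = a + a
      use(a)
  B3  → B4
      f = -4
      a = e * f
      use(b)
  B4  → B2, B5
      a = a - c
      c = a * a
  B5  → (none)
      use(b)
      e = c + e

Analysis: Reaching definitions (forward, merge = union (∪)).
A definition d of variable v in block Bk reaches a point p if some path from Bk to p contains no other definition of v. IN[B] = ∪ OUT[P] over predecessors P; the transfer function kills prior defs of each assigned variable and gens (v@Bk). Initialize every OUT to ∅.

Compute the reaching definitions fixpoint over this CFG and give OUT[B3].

Per-block solution:
  B0: | IN={} | OUT={a@B0, b@B0}
  B1: | IN={a@B0, b@B0} | OUT={a@B0, b@B0, e@B1}
  B2: | IN={a@B0, a@B4, b@B0, c@B4, e@B1, e@B2, f@B3} | OUT={a@B2, b@B0, c@B4, e@B2, f@B3}
  B3: | IN={a@B2, b@B0, c@B4, e@B2, f@B3} | OUT={a@B3, b@B0, c@B4, e@B2, f@B3}
  B4: | IN={a@B3, b@B0, c@B4, e@B2, f@B3} | OUT={a@B4, b@B0, c@B4, e@B2, f@B3}
  B5: | IN={a@B4, b@B0, c@B4, e@B2, f@B3} | OUT={a@B4, b@B0, c@B4, e@B5, f@B3}

Merge at B3: IN[B3] = OUT[B2] = {a@B2, b@B0, c@B4, e@B2, f@B3}
Applying B3's transfer function to that IN value gives OUT[B3] (row B3 above).

Answer: {a@B3, b@B0, c@B4, e@B2, f@B3}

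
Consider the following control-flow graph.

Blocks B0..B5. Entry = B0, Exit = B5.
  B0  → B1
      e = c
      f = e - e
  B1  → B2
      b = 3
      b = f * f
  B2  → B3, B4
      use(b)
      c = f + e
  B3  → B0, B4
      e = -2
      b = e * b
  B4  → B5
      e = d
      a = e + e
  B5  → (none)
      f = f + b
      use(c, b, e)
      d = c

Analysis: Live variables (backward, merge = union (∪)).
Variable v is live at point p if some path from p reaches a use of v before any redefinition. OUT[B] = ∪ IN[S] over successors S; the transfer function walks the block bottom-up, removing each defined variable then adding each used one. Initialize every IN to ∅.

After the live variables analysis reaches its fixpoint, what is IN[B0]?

Answer: {c, d}

Derivation:
Converged values:
  B0:   IN={c, d}   OUT={d, e, f}
  B1:   IN={d, e, f}   OUT={b, d, e, f}
  B2:   IN={b, d, e, f}   OUT={b, c, d, f}
  B3:   IN={b, c, d, f}   OUT={b, c, d, f}
  B4:   IN={b, c, d, f}   OUT={b, c, e, f}
  B5:   IN={b, c, e, f}   OUT={}

Merge at B0: OUT[B0] = IN[B1] = {d, e, f}
Applying B0's transfer function to that OUT value gives IN[B0] (row B0 above).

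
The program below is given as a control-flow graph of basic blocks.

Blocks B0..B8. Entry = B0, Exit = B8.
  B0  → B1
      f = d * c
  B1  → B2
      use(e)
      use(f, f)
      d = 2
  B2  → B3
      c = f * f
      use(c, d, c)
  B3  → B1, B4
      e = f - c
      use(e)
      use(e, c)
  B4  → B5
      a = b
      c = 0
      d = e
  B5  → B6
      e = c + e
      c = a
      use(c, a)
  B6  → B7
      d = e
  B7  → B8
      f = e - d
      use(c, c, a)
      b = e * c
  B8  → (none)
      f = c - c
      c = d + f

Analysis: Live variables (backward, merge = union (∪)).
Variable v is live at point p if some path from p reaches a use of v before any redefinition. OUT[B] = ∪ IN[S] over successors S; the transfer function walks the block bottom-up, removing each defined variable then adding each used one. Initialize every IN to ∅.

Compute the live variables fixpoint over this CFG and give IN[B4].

Answer: {b, e}

Derivation:
Per-block solution:
  B0: | IN={b, c, d, e} | OUT={b, e, f}
  B1: | IN={b, e, f} | OUT={b, d, f}
  B2: | IN={b, d, f} | OUT={b, c, f}
  B3: | IN={b, c, f} | OUT={b, e, f}
  B4: | IN={b, e} | OUT={a, c, e}
  B5: | IN={a, c, e} | OUT={a, c, e}
  B6: | IN={a, c, e} | OUT={a, c, d, e}
  B7: | IN={a, c, d, e} | OUT={c, d}
  B8: | IN={c, d} | OUT={}

Merge at B4: OUT[B4] = IN[B5] = {a, c, e}
Applying B4's transfer function to that OUT value gives IN[B4] (row B4 above).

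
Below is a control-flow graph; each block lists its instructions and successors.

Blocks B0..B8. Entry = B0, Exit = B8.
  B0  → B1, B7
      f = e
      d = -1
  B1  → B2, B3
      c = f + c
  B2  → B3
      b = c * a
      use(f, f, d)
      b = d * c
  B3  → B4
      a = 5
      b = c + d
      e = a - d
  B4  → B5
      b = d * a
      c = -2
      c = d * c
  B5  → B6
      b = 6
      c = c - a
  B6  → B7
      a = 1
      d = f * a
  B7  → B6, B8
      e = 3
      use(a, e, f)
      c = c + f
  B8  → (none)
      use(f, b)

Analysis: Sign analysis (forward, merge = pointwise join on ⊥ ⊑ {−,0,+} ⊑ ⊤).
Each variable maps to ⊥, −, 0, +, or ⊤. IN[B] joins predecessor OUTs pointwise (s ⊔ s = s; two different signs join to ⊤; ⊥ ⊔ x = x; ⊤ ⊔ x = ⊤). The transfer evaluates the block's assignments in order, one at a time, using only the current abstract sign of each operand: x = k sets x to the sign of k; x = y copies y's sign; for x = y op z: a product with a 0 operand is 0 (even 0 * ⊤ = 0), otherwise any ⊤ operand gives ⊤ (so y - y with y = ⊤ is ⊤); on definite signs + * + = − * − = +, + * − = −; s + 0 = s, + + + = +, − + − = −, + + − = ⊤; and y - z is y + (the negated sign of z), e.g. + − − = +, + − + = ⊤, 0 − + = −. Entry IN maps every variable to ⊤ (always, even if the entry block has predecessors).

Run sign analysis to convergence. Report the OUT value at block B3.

Answer: {a: +, b: ⊤, c: ⊤, d: -, e: +, f: ⊤}

Working:
Fixpoint table:
  B0: | IN=(all ⊤) | OUT={d:-; rest ⊤}
  B1: | IN={d:-; rest ⊤} | OUT={d:-; rest ⊤}
  B2: | IN={d:-; rest ⊤} | OUT={d:-; rest ⊤}
  B3: | IN={d:-; rest ⊤} | OUT={a:+, d:-, e:+; rest ⊤}
  B4: | IN={a:+, d:-, e:+; rest ⊤} | OUT={a:+, b:-, c:+, d:-, e:+; rest ⊤}
  B5: | IN={a:+, b:-, c:+, d:-, e:+; rest ⊤} | OUT={a:+, b:+, d:-, e:+; rest ⊤}
  B6: | IN={e:+; rest ⊤} | OUT={a:+, e:+; rest ⊤}
  B7: | IN=(all ⊤) | OUT={e:+; rest ⊤}
  B8: | IN={e:+; rest ⊤} | OUT={e:+; rest ⊤}

Merge at B3: IN[B3] = OUT[B1] ⊔ OUT[B2] = {a: ⊤, b: ⊤, c: ⊤, d: -, e: ⊤, f: ⊤}
Applying B3's transfer function to that IN value gives OUT[B3] (row B3 above).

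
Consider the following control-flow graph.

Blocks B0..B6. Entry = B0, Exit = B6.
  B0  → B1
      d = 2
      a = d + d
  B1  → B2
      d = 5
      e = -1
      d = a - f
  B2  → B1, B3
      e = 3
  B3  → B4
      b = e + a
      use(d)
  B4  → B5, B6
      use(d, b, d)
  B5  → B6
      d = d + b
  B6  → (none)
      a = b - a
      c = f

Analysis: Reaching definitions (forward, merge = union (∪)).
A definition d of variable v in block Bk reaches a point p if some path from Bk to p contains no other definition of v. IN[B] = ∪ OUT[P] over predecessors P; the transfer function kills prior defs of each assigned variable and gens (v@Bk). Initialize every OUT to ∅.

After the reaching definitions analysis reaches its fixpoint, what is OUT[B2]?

Converged values:
  B0:   IN={}   OUT={a@B0, d@B0}
  B1:   IN={a@B0, d@B0, d@B1, e@B2}   OUT={a@B0, d@B1, e@B1}
  B2:   IN={a@B0, d@B1, e@B1}   OUT={a@B0, d@B1, e@B2}
  B3:   IN={a@B0, d@B1, e@B2}   OUT={a@B0, b@B3, d@B1, e@B2}
  B4:   IN={a@B0, b@B3, d@B1, e@B2}   OUT={a@B0, b@B3, d@B1, e@B2}
  B5:   IN={a@B0, b@B3, d@B1, e@B2}   OUT={a@B0, b@B3, d@B5, e@B2}
  B6:   IN={a@B0, b@B3, d@B1, d@B5, e@B2}   OUT={a@B6, b@B3, c@B6, d@B1, d@B5, e@B2}

Merge at B2: IN[B2] = OUT[B1] = {a@B0, d@B1, e@B1}
Applying B2's transfer function to that IN value gives OUT[B2] (row B2 above).

Answer: {a@B0, d@B1, e@B2}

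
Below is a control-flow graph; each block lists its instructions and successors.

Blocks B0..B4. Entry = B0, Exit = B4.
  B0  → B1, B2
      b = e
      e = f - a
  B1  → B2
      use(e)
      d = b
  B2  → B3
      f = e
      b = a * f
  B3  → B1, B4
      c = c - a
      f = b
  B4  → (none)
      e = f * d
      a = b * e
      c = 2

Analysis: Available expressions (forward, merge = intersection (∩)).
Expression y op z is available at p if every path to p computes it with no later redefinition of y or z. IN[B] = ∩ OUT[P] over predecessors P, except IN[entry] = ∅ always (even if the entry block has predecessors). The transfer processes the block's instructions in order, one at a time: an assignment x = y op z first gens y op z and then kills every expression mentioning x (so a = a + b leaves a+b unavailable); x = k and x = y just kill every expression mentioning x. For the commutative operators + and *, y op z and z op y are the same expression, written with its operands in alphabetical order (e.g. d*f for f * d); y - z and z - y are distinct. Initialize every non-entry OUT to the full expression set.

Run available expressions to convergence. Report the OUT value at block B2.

Answer: {a*f}

Derivation:
Fixpoint table:
  B0:  IN={}  OUT={f-a}
  B1:  IN={}  OUT={}
  B2:  IN={}  OUT={a*f}
  B3:  IN={a*f}  OUT={}
  B4:  IN={}  OUT={b*e, d*f}

Merge at B2: IN[B2] = OUT[B0] ∩ OUT[B1] = {}
Applying B2's transfer function to that IN value gives OUT[B2] (row B2 above).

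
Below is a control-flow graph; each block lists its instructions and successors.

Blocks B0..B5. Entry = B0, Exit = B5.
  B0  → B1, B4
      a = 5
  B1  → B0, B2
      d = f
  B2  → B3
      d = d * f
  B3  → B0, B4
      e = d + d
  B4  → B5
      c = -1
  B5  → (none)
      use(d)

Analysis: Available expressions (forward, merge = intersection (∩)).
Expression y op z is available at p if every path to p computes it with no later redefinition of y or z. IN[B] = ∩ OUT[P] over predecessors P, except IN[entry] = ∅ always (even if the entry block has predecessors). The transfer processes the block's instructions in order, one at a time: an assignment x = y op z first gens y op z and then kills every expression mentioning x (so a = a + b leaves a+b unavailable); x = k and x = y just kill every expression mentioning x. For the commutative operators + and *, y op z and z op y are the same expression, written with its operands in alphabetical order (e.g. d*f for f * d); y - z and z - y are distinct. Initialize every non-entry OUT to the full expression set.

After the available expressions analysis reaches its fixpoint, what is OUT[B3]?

Answer: {d+d}

Working:
Fixpoint table:
  B0: | IN={} | OUT={}
  B1: | IN={} | OUT={}
  B2: | IN={} | OUT={}
  B3: | IN={} | OUT={d+d}
  B4: | IN={} | OUT={}
  B5: | IN={} | OUT={}

Merge at B3: IN[B3] = OUT[B2] = {}
Applying B3's transfer function to that IN value gives OUT[B3] (row B3 above).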